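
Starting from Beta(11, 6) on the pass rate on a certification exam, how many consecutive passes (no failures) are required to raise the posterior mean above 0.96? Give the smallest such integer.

After k passes and 0 failures the posterior is Beta(11+k, 6), with mean (11+k)/(11+6+k).
Set (11+k)/(17+k) > 0.96 and solve: k > (0.96·17 − 11)/(1 − 0.96) = 133.000.
The smallest integer exceeding 133.000 is 134.

k = 134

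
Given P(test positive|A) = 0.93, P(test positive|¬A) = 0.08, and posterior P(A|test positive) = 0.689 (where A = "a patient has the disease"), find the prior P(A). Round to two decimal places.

P(A) = 0.16

In odds form, posterior odds = prior odds × likelihood ratio, so prior odds = posterior odds ÷ LR.
Posterior odds = 0.689/(1−0.689) = 2.2154. LR = 0.93/0.08 = 11.6250.
Prior odds = 2.2154/11.6250 = 0.1906, so P(A) = 0.1906/(1+0.1906) ≈ 0.16.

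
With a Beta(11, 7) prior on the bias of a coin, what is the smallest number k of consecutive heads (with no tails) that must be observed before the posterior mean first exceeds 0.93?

k = 83

After k heads and 0 tails the posterior is Beta(11+k, 7), with mean (11+k)/(11+7+k).
Set (11+k)/(18+k) > 0.93 and solve: k > (0.93·18 − 11)/(1 − 0.93) = 82.000.
The smallest integer exceeding 82.000 is 83.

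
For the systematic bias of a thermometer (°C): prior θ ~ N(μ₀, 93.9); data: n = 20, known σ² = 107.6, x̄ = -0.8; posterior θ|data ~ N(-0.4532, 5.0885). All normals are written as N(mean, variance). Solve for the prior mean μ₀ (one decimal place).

The posterior mean is a precision-weighted average: μ_n = (τ₀μ₀ + τ_data·x̄)/(τ₀+τ_data), with τ₀=1/σ₀² and τ_data=n/σ².
Here τ₀ = 1/93.9 = 0.010650 and τ_data = 20/107.6 = 0.185874, so τ_n = 0.196524.
Rearranging for μ₀: μ₀ = (μ_n·τ_n − τ_data·x̄)/τ₀ = (-0.4532·0.196524 − 0.185874·-0.8) / 0.010650 = 0.059635/0.010650 ≈ 5.6.

μ₀ = 5.6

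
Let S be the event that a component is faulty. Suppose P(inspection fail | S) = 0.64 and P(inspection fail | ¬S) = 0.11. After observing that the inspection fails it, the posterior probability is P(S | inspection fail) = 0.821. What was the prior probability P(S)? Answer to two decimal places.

P(S) = 0.44

In odds form, posterior odds = prior odds × likelihood ratio, so prior odds = posterior odds ÷ LR.
Posterior odds = 0.821/(1−0.821) = 4.5866. LR = 0.64/0.11 = 5.8182.
Prior odds = 4.5866/5.8182 = 0.7883, so P(S) = 0.7883/(1+0.7883) ≈ 0.44.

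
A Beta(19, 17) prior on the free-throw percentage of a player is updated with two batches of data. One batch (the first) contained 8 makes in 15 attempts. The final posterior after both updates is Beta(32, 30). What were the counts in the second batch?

Sequential conjugate updates are equivalent to a single update on the pooled data, so total successes = posterior α − prior α and total failures = posterior β − prior β.
Total across both batches: 32−19=13 makes, 30−17=13 misses.
Subtract the first batch: 13−8=5 makes and 13−7=6 misses.

5 makes and 6 misses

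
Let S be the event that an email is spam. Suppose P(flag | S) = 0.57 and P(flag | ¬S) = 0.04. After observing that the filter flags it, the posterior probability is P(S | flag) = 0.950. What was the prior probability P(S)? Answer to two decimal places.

In odds form, posterior odds = prior odds × likelihood ratio, so prior odds = posterior odds ÷ LR.
Posterior odds = 0.950/(1−0.950) = 19.0000. LR = 0.57/0.04 = 14.2500.
Prior odds = 19.0000/14.2500 = 1.3333, so P(S) = 1.3333/(1+1.3333) ≈ 0.57.

P(S) = 0.57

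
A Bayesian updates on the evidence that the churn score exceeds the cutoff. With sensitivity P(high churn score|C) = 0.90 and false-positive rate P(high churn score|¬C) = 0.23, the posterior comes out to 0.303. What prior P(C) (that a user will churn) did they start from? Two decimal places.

P(C) = 0.10

In odds form, posterior odds = prior odds × likelihood ratio, so prior odds = posterior odds ÷ LR.
Posterior odds = 0.303/(1−0.303) = 0.4347. LR = 0.90/0.23 = 3.9130.
Prior odds = 0.4347/3.9130 = 0.1111, so P(C) = 0.1111/(1+0.1111) ≈ 0.10.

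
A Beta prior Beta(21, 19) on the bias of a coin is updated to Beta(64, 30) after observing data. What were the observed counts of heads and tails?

43 heads and 11 tails

A Beta(α, β) prior with s successes and f failures in binomial data gives a Beta(α+s, β+f) posterior.
So s = 64 − 21 = 43 and f = 30 − 19 = 11.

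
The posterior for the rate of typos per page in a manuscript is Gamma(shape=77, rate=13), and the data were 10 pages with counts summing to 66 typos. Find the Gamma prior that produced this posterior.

Gamma(shape=11, rate=3)

A Gamma(α, β) prior (rate parametrization) on a Poisson rate with n observations summing to S gives posterior Gamma(α+S, β+n).
So α = 77 − 66 = 11 and β = 13 − 10 = 3.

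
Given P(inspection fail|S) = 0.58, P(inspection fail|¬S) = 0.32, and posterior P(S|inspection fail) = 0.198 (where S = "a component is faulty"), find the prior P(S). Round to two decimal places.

P(S) = 0.12

Bayes' rule in odds form gives O(S|E) = O(S)·[P(E|S)/P(E|¬S)], hence O(S) = O(S|E)/LR.
Posterior odds = 0.198/(1−0.198) = 0.2469. LR = 0.58/0.32 = 1.8125.
Prior odds = 0.2469/1.8125 = 0.1362, so P(S) = 0.1362/(1+0.1362) ≈ 0.12.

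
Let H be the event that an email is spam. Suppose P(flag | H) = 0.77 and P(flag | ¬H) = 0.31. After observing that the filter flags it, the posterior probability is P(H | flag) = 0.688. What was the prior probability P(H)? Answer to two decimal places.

P(H) = 0.47

In odds form, posterior odds = prior odds × likelihood ratio, so prior odds = posterior odds ÷ LR.
Posterior odds = 0.688/(1−0.688) = 2.2051. LR = 0.77/0.31 = 2.4839.
Prior odds = 2.2051/2.4839 = 0.8878, so P(H) = 0.8878/(1+0.8878) ≈ 0.47.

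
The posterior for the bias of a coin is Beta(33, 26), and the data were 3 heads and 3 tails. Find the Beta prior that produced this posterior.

A Beta(α, β) prior with s successes and f failures in binomial data gives a Beta(α+s, β+f) posterior.
Subtract the data counts: 33−3=30, 26−3=23.

Beta(30, 23)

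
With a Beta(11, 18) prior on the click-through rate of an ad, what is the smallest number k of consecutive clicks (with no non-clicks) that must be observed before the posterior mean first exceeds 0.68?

After k clicks and 0 non-clicks the posterior is Beta(11+k, 18), with mean (11+k)/(11+18+k).
Set (11+k)/(29+k) > 0.68 and solve: k > (0.68·29 − 11)/(1 − 0.68) = 27.250.
The smallest integer exceeding 27.250 is 28.

k = 28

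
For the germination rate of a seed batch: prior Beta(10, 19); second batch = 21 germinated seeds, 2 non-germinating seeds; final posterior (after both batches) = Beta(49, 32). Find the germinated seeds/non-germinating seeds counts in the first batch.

18 germinated seeds and 11 non-germinating seeds

Because Beta–binomial updating is additive in the counts, the combined data contributed (α_post−α_prior, β_post−β_prior) successes and failures.
Total across both batches: 49−10=39 germinated seeds, 32−19=13 non-germinating seeds.
Subtract the second batch: 39−21=18 germinated seeds and 13−2=11 non-germinating seeds.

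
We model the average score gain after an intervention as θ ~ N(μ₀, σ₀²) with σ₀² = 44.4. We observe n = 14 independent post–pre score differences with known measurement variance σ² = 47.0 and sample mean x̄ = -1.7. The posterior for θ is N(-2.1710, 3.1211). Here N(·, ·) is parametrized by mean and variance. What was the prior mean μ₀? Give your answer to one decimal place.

μ₀ = -8.4

The posterior mean is a precision-weighted average: μ_n = (τ₀μ₀ + τ_data·x̄)/(τ₀+τ_data), with τ₀=1/σ₀² and τ_data=n/σ².
Here τ₀ = 1/44.4 = 0.022523 and τ_data = 14/47.0 = 0.297872, so τ_n = 0.320395.
Rearranging for μ₀: μ₀ = (μ_n·τ_n − τ_data·x̄)/τ₀ = (-2.1710·0.320395 − 0.297872·-1.7) / 0.022523 = -0.189195/0.022523 ≈ -8.4.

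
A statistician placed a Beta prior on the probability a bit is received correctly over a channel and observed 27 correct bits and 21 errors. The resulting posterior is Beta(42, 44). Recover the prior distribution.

A Beta(α, β) prior with s successes and f failures in binomial data gives a Beta(α+s, β+f) posterior.
Subtract the data counts: 42−27=15, 44−21=23.

Beta(15, 23)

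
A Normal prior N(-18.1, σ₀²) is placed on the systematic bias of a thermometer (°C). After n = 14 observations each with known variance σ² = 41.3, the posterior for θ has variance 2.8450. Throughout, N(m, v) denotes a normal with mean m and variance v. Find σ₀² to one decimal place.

Posterior precision equals prior precision plus data precision: 1/σ_n² = 1/σ₀² + n/σ².
So 1/σ₀² = 1/2.8450 − 14/41.3 = 0.351494 − 0.338983 = 0.012511.
Hence σ₀² = 1/0.012511 ≈ 79.9.

σ₀² = 79.9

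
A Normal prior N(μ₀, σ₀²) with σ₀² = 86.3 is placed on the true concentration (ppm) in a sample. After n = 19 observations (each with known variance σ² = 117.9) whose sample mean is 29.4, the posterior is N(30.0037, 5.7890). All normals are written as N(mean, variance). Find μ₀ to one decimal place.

The posterior mean is a precision-weighted average: μ_n = (τ₀μ₀ + τ_data·x̄)/(τ₀+τ_data), with τ₀=1/σ₀² and τ_data=n/σ².
Here τ₀ = 1/86.3 = 0.011587 and τ_data = 19/117.9 = 0.161154, so τ_n = 0.172741.
Rearranging for μ₀: μ₀ = (μ_n·τ_n − τ_data·x̄)/τ₀ = (30.0037·0.172741 − 0.161154·29.4) / 0.011587 = 0.444942/0.011587 ≈ 38.4.

μ₀ = 38.4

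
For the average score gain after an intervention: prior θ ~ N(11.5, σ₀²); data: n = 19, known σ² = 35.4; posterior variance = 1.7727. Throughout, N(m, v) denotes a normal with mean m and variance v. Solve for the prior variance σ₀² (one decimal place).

σ₀² = 36.5

For the Normal–Normal model with known σ², precisions add: τ_n = τ₀ + n/σ².
So 1/σ₀² = 1/1.7727 − 19/35.4 = 0.564111 − 0.536723 = 0.027388.
Hence σ₀² = 1/0.027388 ≈ 36.5.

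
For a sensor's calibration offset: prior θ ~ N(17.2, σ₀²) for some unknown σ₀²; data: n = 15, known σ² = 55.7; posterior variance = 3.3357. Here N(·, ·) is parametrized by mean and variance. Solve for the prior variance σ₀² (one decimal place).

σ₀² = 32.8

For the Normal–Normal model with known σ², precisions add: τ_n = τ₀ + n/σ².
So 1/σ₀² = 1/3.3357 − 15/55.7 = 0.299787 − 0.269300 = 0.030487.
Hence σ₀² = 1/0.030487 ≈ 32.8.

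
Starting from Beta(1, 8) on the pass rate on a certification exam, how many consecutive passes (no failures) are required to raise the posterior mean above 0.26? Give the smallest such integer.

k = 2

After k passes and 0 failures the posterior is Beta(1+k, 8), with mean (1+k)/(1+8+k).
Set (1+k)/(9+k) > 0.26 and solve: k > (0.26·9 − 1)/(1 − 0.26) = 1.811.
The smallest integer exceeding 1.811 is 2.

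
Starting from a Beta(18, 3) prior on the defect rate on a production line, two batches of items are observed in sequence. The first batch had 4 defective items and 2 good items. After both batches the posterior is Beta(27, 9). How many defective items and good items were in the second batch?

Because Beta–binomial updating is additive in the counts, the combined data contributed (α_post−α_prior, β_post−β_prior) successes and failures.
Total across both batches: 27−18=9 defective items, 9−3=6 good items.
Subtract the first batch: 9−4=5 defective items and 6−2=4 good items.

5 defective items and 4 good items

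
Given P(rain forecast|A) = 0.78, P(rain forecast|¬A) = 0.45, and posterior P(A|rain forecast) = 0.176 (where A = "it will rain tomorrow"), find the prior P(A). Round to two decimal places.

P(A) = 0.11

In odds form, posterior odds = prior odds × likelihood ratio, so prior odds = posterior odds ÷ LR.
Posterior odds = 0.176/(1−0.176) = 0.2136. LR = 0.78/0.45 = 1.7333.
Prior odds = 0.2136/1.7333 = 0.1232, so P(A) = 0.1232/(1+0.1232) ≈ 0.11.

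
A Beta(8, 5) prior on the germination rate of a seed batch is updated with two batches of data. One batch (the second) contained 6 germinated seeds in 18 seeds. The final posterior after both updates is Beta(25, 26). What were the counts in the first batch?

11 germinated seeds and 9 non-germinating seeds

Because Beta–binomial updating is additive in the counts, the combined data contributed (α_post−α_prior, β_post−β_prior) successes and failures.
Total across both batches: 25−8=17 germinated seeds, 26−5=21 non-germinating seeds.
Subtract the second batch: 17−6=11 germinated seeds and 21−12=9 non-germinating seeds.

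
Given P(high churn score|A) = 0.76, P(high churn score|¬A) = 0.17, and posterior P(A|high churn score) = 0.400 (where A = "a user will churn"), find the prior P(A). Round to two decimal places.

P(A) = 0.13

In odds form, posterior odds = prior odds × likelihood ratio, so prior odds = posterior odds ÷ LR.
Posterior odds = 0.400/(1−0.400) = 0.6667. LR = 0.76/0.17 = 4.4706.
Prior odds = 0.6667/4.4706 = 0.1491, so P(A) = 0.1491/(1+0.1491) ≈ 0.13.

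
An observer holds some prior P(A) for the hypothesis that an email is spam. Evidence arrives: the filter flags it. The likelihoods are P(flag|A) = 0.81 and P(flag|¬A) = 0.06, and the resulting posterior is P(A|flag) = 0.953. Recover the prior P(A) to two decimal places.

P(A) = 0.60

In odds form, posterior odds = prior odds × likelihood ratio, so prior odds = posterior odds ÷ LR.
Posterior odds = 0.953/(1−0.953) = 20.2766. LR = 0.81/0.06 = 13.5000.
Prior odds = 20.2766/13.5000 = 1.5020, so P(A) = 1.5020/(1+1.5020) ≈ 0.60.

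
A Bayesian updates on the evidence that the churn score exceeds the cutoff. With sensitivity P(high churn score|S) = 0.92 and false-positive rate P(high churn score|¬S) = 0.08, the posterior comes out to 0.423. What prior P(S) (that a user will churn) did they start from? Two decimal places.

P(S) = 0.06

Bayes' rule in odds form gives O(S|E) = O(S)·[P(E|S)/P(E|¬S)], hence O(S) = O(S|E)/LR.
Posterior odds = 0.423/(1−0.423) = 0.7331. LR = 0.92/0.08 = 11.5000.
Prior odds = 0.7331/11.5000 = 0.0637, so P(S) = 0.0637/(1+0.0637) ≈ 0.06.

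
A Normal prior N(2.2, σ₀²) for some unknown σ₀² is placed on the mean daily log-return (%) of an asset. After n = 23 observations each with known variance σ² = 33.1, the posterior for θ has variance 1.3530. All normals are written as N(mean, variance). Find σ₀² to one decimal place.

σ₀² = 22.6

Posterior precision equals prior precision plus data precision: 1/σ_n² = 1/σ₀² + n/σ².
So 1/σ₀² = 1/1.3530 − 23/33.1 = 0.739098 − 0.694864 = 0.044234.
Hence σ₀² = 1/0.044234 ≈ 22.6.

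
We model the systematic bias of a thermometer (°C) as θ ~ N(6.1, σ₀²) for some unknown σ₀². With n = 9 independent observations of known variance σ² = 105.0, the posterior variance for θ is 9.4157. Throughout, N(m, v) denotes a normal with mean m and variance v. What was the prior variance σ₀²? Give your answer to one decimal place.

σ₀² = 48.8

Posterior precision equals prior precision plus data precision: 1/σ_n² = 1/σ₀² + n/σ².
So 1/σ₀² = 1/9.4157 − 9/105.0 = 0.106206 − 0.085714 = 0.020492.
Hence σ₀² = 1/0.020492 ≈ 48.8.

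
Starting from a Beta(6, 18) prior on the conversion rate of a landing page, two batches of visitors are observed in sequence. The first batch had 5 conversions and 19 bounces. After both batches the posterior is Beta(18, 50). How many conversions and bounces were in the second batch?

7 conversions and 13 bounces

Because Beta–binomial updating is additive in the counts, the combined data contributed (α_post−α_prior, β_post−β_prior) successes and failures.
Total across both batches: 18−6=12 conversions, 50−18=32 bounces.
Subtract the first batch: 12−5=7 conversions and 32−19=13 bounces.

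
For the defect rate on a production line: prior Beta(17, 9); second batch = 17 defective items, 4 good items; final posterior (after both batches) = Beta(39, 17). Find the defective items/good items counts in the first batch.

Because Beta–binomial updating is additive in the counts, the combined data contributed (α_post−α_prior, β_post−β_prior) successes and failures.
Total across both batches: 39−17=22 defective items, 17−9=8 good items.
Subtract the second batch: 22−17=5 defective items and 8−4=4 good items.

5 defective items and 4 good items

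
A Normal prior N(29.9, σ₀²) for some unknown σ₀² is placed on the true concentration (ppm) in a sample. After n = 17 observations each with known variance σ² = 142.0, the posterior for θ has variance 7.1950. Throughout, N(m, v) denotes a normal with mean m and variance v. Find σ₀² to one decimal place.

σ₀² = 51.9

For the Normal–Normal model with known σ², precisions add: τ_n = τ₀ + n/σ².
So 1/σ₀² = 1/7.1950 − 17/142.0 = 0.138985 − 0.119718 = 0.019267.
Hence σ₀² = 1/0.019267 ≈ 51.9.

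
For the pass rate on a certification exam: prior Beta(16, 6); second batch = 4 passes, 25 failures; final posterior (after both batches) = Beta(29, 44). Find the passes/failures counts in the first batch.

9 passes and 13 failures

Because Beta–binomial updating is additive in the counts, the combined data contributed (α_post−α_prior, β_post−β_prior) successes and failures.
Total across both batches: 29−16=13 passes, 44−6=38 failures.
Subtract the second batch: 13−4=9 passes and 38−25=13 failures.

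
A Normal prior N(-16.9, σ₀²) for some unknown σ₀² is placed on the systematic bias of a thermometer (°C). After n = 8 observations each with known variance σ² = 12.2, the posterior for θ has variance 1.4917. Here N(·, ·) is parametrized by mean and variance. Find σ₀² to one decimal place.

Posterior precision equals prior precision plus data precision: 1/σ_n² = 1/σ₀² + n/σ².
So 1/σ₀² = 1/1.4917 − 8/12.2 = 0.670376 − 0.655738 = 0.014638.
Hence σ₀² = 1/0.014638 ≈ 68.3.

σ₀² = 68.3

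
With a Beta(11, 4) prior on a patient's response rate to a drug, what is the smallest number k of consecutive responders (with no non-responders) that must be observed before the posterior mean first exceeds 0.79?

After k responders and 0 non-responders the posterior is Beta(11+k, 4), with mean (11+k)/(11+4+k).
Set (11+k)/(15+k) > 0.79 and solve: k > (0.79·15 − 11)/(1 − 0.79) = 4.048.
The smallest integer exceeding 4.048 is 5, and checking k=5: (16)/(20) = 0.8000 > 0.79.

k = 5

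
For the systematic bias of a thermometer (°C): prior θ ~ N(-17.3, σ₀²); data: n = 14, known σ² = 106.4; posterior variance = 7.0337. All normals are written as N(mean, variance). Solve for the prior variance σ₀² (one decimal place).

σ₀² = 94.4

For the Normal–Normal model with known σ², precisions add: τ_n = τ₀ + n/σ².
So 1/σ₀² = 1/7.0337 − 14/106.4 = 0.142173 − 0.131579 = 0.010594.
Hence σ₀² = 1/0.010594 ≈ 94.4.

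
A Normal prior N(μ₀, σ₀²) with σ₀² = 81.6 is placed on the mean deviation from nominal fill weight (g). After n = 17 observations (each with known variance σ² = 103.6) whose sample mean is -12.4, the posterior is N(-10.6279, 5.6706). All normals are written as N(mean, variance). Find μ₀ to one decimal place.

With known observation variance, the Normal–Normal posterior has precision τ_n = τ₀ + n/σ² and mean μ_n = (τ₀μ₀ + (n/σ²)x̄)/τ_n.
Here τ₀ = 1/81.6 = 0.012255 and τ_data = 17/103.6 = 0.164093, so τ_n = 0.176348.
Rearranging for μ₀: μ₀ = (μ_n·τ_n − τ_data·x̄)/τ₀ = (-10.6279·0.176348 − 0.164093·-12.4) / 0.012255 = 0.160544/0.012255 ≈ 13.1.

μ₀ = 13.1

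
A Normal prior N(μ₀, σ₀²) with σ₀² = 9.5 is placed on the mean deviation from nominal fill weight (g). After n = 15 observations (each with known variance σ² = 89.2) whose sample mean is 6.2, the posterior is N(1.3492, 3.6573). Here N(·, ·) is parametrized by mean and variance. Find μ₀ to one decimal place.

μ₀ = -6.4

The posterior mean is a precision-weighted average: μ_n = (τ₀μ₀ + τ_data·x̄)/(τ₀+τ_data), with τ₀=1/σ₀² and τ_data=n/σ².
Here τ₀ = 1/9.5 = 0.105263 and τ_data = 15/89.2 = 0.168161, so τ_n = 0.273424.
Rearranging for μ₀: μ₀ = (μ_n·τ_n − τ_data·x̄)/τ₀ = (1.3492·0.273424 − 0.168161·6.2) / 0.105263 = -0.673695/0.105263 ≈ -6.4.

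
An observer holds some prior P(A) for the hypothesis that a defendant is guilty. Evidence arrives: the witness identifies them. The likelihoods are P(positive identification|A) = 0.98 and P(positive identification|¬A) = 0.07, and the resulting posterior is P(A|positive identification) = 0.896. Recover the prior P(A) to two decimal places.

Bayes' rule in odds form gives O(A|E) = O(A)·[P(E|A)/P(E|¬A)], hence O(A) = O(A|E)/LR.
Posterior odds = 0.896/(1−0.896) = 8.6154. LR = 0.98/0.07 = 14.0000.
Prior odds = 8.6154/14.0000 = 0.6154, so P(A) = 0.6154/(1+0.6154) ≈ 0.38.

P(A) = 0.38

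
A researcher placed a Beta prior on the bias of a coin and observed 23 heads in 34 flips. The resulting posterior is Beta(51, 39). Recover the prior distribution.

Beta(28, 28)

Beta is conjugate to the binomial likelihood: posterior = Beta(a+s, b+f).
So a = 51 − 23 = 28 and b = 39 − 11 = 28.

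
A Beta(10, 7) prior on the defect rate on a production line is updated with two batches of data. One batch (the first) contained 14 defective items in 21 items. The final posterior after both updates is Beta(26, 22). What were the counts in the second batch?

2 defective items and 8 good items

Because Beta–binomial updating is additive in the counts, the combined data contributed (α_post−α_prior, β_post−β_prior) successes and failures.
Total across both batches: 26−10=16 defective items, 22−7=15 good items.
Subtract the first batch: 16−14=2 defective items and 15−7=8 good items.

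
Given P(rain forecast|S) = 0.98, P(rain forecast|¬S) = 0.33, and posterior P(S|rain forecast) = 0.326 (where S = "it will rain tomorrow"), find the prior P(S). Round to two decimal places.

P(S) = 0.14

In odds form, posterior odds = prior odds × likelihood ratio, so prior odds = posterior odds ÷ LR.
Posterior odds = 0.326/(1−0.326) = 0.4837. LR = 0.98/0.33 = 2.9697.
Prior odds = 0.4837/2.9697 = 0.1629, so P(S) = 0.1629/(1+0.1629) ≈ 0.14.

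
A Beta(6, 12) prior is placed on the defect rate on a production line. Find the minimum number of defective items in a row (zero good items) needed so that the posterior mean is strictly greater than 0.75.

After k defective items and 0 good items the posterior is Beta(6+k, 12), with mean (6+k)/(6+12+k).
Set (6+k)/(18+k) > 0.75 and solve: k > (0.75·18 − 6)/(1 − 0.75) = 30.000.
The smallest integer exceeding 30.000 is 31.

k = 31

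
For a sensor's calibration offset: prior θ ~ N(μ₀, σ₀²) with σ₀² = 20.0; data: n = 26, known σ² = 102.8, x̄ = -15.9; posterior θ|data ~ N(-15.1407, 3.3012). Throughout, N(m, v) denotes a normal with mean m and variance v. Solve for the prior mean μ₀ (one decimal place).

μ₀ = -11.3

With known observation variance, the Normal–Normal posterior has precision τ_n = τ₀ + n/σ² and mean μ_n = (τ₀μ₀ + (n/σ²)x̄)/τ_n.
Here τ₀ = 1/20.0 = 0.050000 and τ_data = 26/102.8 = 0.252918, so τ_n = 0.302918.
Rearranging for μ₀: μ₀ = (μ_n·τ_n − τ_data·x̄)/τ₀ = (-15.1407·0.302918 − 0.252918·-15.9) / 0.050000 = -0.564994/0.050000 ≈ -11.3.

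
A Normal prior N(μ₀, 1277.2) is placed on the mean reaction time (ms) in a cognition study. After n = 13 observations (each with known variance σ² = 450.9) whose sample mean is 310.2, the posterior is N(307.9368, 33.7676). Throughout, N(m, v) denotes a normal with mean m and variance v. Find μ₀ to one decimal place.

The posterior mean is a precision-weighted average: μ_n = (τ₀μ₀ + τ_data·x̄)/(τ₀+τ_data), with τ₀=1/σ₀² and τ_data=n/σ².
Here τ₀ = 1/1277.2 = 0.000783 and τ_data = 13/450.9 = 0.028831, so τ_n = 0.029614.
Rearranging for μ₀: μ₀ = (μ_n·τ_n − τ_data·x̄)/τ₀ = (307.9368·0.029614 − 0.028831·310.2) / 0.000783 = 0.175864/0.000783 ≈ 224.6.

μ₀ = 224.6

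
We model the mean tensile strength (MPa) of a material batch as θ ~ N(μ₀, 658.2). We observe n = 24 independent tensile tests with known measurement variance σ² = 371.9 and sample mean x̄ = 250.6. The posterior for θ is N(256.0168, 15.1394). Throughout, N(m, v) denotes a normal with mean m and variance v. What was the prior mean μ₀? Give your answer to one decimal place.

The posterior mean is a precision-weighted average: μ_n = (τ₀μ₀ + τ_data·x̄)/(τ₀+τ_data), with τ₀=1/σ₀² and τ_data=n/σ².
Here τ₀ = 1/658.2 = 0.001519 and τ_data = 24/371.9 = 0.064533, so τ_n = 0.066052.
Rearranging for μ₀: μ₀ = (μ_n·τ_n − τ_data·x̄)/τ₀ = (256.0168·0.066052 − 0.064533·250.6) / 0.001519 = 0.738452/0.001519 ≈ 486.1.

μ₀ = 486.1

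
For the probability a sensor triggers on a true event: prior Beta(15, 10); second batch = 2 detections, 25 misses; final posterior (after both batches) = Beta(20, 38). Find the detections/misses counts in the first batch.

Because Beta–binomial updating is additive in the counts, the combined data contributed (α_post−α_prior, β_post−β_prior) successes and failures.
Total across both batches: 20−15=5 detections, 38−10=28 misses.
Subtract the second batch: 5−2=3 detections and 28−25=3 misses.

3 detections and 3 misses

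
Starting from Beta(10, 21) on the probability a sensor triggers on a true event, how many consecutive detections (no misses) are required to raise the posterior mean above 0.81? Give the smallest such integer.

After k detections and 0 misses the posterior is Beta(10+k, 21), with mean (10+k)/(10+21+k).
Set (10+k)/(31+k) > 0.81 and solve: k > (0.81·31 − 10)/(1 − 0.81) = 79.526.
The smallest integer exceeding 79.526 is 80, and checking k=80: (90)/(111) = 0.8108 > 0.81.

k = 80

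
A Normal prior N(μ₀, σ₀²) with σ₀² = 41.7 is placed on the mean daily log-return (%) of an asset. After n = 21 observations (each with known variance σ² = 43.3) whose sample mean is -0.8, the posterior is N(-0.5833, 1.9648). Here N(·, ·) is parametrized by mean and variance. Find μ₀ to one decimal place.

The posterior mean is a precision-weighted average: μ_n = (τ₀μ₀ + τ_data·x̄)/(τ₀+τ_data), with τ₀=1/σ₀² and τ_data=n/σ².
Here τ₀ = 1/41.7 = 0.023981 and τ_data = 21/43.3 = 0.484988, so τ_n = 0.508969.
Rearranging for μ₀: μ₀ = (μ_n·τ_n − τ_data·x̄)/τ₀ = (-0.5833·0.508969 − 0.484988·-0.8) / 0.023981 = 0.091109/0.023981 ≈ 3.8.

μ₀ = 3.8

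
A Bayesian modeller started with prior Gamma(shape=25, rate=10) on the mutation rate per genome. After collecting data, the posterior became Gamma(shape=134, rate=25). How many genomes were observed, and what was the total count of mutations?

n = 15 genomes with total 109 mutations

A Gamma(α, β) prior (rate parametrization) on a Poisson rate with n observations summing to S gives posterior Gamma(α+S, β+n).
Matching: Σxᵢ = 134 − 25 = 109 and n = 25 − 10 = 15.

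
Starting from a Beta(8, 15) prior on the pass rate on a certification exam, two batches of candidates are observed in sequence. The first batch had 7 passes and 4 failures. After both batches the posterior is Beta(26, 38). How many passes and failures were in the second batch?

11 passes and 19 failures

Sequential conjugate updates are equivalent to a single update on the pooled data, so total successes = posterior α − prior α and total failures = posterior β − prior β.
Total across both batches: 26−8=18 passes, 38−15=23 failures.
Subtract the first batch: 18−7=11 passes and 23−4=19 failures.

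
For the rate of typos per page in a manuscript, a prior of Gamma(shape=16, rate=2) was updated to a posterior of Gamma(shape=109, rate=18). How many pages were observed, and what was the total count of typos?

n = 16 pages with total 93 typos

Gamma–Poisson conjugacy: posterior shape = α + Σxᵢ, posterior rate = β + n.
Matching: Σxᵢ = 109 − 16 = 93 and n = 18 − 2 = 16.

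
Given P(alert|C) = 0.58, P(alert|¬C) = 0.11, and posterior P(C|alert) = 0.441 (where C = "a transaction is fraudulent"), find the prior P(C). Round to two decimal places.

P(C) = 0.13

In odds form, posterior odds = prior odds × likelihood ratio, so prior odds = posterior odds ÷ LR.
Posterior odds = 0.441/(1−0.441) = 0.7889. LR = 0.58/0.11 = 5.2727.
Prior odds = 0.7889/5.2727 = 0.1496, so P(C) = 0.1496/(1+0.1496) ≈ 0.13.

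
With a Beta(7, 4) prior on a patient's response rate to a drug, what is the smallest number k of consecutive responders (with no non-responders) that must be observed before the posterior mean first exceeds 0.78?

k = 8

After k responders and 0 non-responders the posterior is Beta(7+k, 4), with mean (7+k)/(7+4+k).
Set (7+k)/(11+k) > 0.78 and solve: k > (0.78·11 − 7)/(1 − 0.78) = 7.182.
The smallest integer exceeding 7.182 is 8, and checking k=8: (15)/(19) = 0.7895 > 0.78.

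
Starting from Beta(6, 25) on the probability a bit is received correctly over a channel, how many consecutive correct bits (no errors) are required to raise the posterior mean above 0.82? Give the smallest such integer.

k = 108

After k correct bits and 0 errors the posterior is Beta(6+k, 25), with mean (6+k)/(6+25+k).
Set (6+k)/(31+k) > 0.82 and solve: k > (0.82·31 − 6)/(1 − 0.82) = 107.889.
The smallest integer exceeding 107.889 is 108, and checking k=108: (114)/(139) = 0.8201 > 0.82.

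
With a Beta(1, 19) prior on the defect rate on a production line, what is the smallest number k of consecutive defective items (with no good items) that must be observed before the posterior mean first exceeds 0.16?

After k defective items and 0 good items the posterior is Beta(1+k, 19), with mean (1+k)/(1+19+k).
Set (1+k)/(20+k) > 0.16 and solve: k > (0.16·20 − 1)/(1 − 0.16) = 2.619.
The smallest integer exceeding 2.619 is 3, and checking k=3: (4)/(23) = 0.1739 > 0.16.

k = 3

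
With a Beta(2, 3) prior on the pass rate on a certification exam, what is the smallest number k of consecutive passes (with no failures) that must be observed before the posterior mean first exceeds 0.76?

k = 8

After k passes and 0 failures the posterior is Beta(2+k, 3), with mean (2+k)/(2+3+k).
Set (2+k)/(5+k) > 0.76 and solve: k > (0.76·5 − 2)/(1 − 0.76) = 7.500.
The smallest integer exceeding 7.500 is 8, and checking k=8: (10)/(13) = 0.7692 > 0.76.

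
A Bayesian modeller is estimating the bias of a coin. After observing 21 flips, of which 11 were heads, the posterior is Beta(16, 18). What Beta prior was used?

Under Beta–binomial conjugacy the posterior parameters are (a+s, b+f).
Subtract the data counts: 16−11=5, 18−10=8.

Beta(5, 8)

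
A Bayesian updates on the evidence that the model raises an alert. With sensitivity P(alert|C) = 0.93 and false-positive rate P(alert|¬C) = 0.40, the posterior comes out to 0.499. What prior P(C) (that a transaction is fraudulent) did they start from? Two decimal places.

P(C) = 0.30

In odds form, posterior odds = prior odds × likelihood ratio, so prior odds = posterior odds ÷ LR.
Posterior odds = 0.499/(1−0.499) = 0.9960. LR = 0.93/0.40 = 2.3250.
Prior odds = 0.9960/2.3250 = 0.4284, so P(C) = 0.4284/(1+0.4284) ≈ 0.30.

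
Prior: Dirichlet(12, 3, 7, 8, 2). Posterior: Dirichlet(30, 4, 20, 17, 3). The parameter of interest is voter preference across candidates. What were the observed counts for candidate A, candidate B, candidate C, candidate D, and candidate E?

For a Dirichlet(α) prior with multinomial counts c, the posterior is Dirichlet(α + c) componentwise.
Counts are posterior − prior componentwise: 30−12=18, 4−3=1, 20−7=13, 17−8=9, 3−2=1.

counts (18, 1, 13, 9, 1)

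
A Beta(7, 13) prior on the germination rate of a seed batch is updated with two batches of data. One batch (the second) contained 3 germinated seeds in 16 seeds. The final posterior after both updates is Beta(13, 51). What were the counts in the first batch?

3 germinated seeds and 25 non-germinating seeds

Sequential conjugate updates are equivalent to a single update on the pooled data, so total successes = posterior α − prior α and total failures = posterior β − prior β.
Total across both batches: 13−7=6 germinated seeds, 51−13=38 non-germinating seeds.
Subtract the second batch: 6−3=3 germinated seeds and 38−13=25 non-germinating seeds.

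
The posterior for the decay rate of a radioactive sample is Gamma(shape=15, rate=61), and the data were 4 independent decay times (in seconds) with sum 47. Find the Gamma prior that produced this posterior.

Gamma(shape=11, rate=14)

Gamma–exponential conjugacy: posterior shape = α + n, posterior rate = β + Σtᵢ.
So α = 15 − 4 = 11 and β = 61 − 47 = 14.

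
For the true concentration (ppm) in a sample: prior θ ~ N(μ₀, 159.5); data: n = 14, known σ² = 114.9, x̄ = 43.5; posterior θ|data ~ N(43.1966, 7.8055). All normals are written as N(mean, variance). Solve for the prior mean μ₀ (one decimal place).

μ₀ = 37.3

The posterior mean is a precision-weighted average: μ_n = (τ₀μ₀ + τ_data·x̄)/(τ₀+τ_data), with τ₀=1/σ₀² and τ_data=n/σ².
Here τ₀ = 1/159.5 = 0.006270 and τ_data = 14/114.9 = 0.121845, so τ_n = 0.128115.
Rearranging for μ₀: μ₀ = (μ_n·τ_n − τ_data·x̄)/τ₀ = (43.1966·0.128115 − 0.121845·43.5) / 0.006270 = 0.233875/0.006270 ≈ 37.3.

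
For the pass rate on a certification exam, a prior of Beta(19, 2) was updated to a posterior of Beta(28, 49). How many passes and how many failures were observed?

Beta is conjugate to the binomial likelihood: posterior = Beta(α+s, β+f).
So s = 28 − 19 = 9 and f = 49 − 2 = 47.

9 passes and 47 failures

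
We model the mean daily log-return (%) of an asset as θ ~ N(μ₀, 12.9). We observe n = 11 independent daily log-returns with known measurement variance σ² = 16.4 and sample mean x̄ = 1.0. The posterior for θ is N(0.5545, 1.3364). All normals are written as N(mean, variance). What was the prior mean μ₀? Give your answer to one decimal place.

With known observation variance, the Normal–Normal posterior has precision τ_n = τ₀ + n/σ² and mean μ_n = (τ₀μ₀ + (n/σ²)x̄)/τ_n.
Here τ₀ = 1/12.9 = 0.077519 and τ_data = 11/16.4 = 0.670732, so τ_n = 0.748251.
Rearranging for μ₀: μ₀ = (μ_n·τ_n − τ_data·x̄)/τ₀ = (0.5545·0.748251 − 0.670732·1.0) / 0.077519 = -0.255827/0.077519 ≈ -3.3.

μ₀ = -3.3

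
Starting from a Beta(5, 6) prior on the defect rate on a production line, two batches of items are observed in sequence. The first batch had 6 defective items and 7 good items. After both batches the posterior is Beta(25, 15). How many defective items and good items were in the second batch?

Because Beta–binomial updating is additive in the counts, the combined data contributed (α_post−α_prior, β_post−β_prior) successes and failures.
Total across both batches: 25−5=20 defective items, 15−6=9 good items.
Subtract the first batch: 20−6=14 defective items and 9−7=2 good items.

14 defective items and 2 good items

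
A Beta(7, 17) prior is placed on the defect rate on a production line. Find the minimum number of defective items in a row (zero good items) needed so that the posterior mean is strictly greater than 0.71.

k = 35

After k defective items and 0 good items the posterior is Beta(7+k, 17), with mean (7+k)/(7+17+k).
Set (7+k)/(24+k) > 0.71 and solve: k > (0.71·24 − 7)/(1 − 0.71) = 34.621.
The smallest integer exceeding 34.621 is 35, and checking k=35: (42)/(59) = 0.7119 > 0.71.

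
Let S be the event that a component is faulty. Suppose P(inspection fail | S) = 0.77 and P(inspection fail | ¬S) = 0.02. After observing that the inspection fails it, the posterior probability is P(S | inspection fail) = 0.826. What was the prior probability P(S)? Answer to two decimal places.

P(S) = 0.11

In odds form, posterior odds = prior odds × likelihood ratio, so prior odds = posterior odds ÷ LR.
Posterior odds = 0.826/(1−0.826) = 4.7471. LR = 0.77/0.02 = 38.5000.
Prior odds = 4.7471/38.5000 = 0.1233, so P(S) = 0.1233/(1+0.1233) ≈ 0.11.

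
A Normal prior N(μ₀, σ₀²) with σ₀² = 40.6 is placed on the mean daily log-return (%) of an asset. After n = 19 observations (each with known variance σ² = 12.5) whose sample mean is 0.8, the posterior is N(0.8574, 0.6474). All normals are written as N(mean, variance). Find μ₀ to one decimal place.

μ₀ = 4.4

The posterior mean is a precision-weighted average: μ_n = (τ₀μ₀ + τ_data·x̄)/(τ₀+τ_data), with τ₀=1/σ₀² and τ_data=n/σ².
Here τ₀ = 1/40.6 = 0.024631 and τ_data = 19/12.5 = 1.520000, so τ_n = 1.544631.
Rearranging for μ₀: μ₀ = (μ_n·τ_n − τ_data·x̄)/τ₀ = (0.8574·1.544631 − 1.520000·0.8) / 0.024631 = 0.108367/0.024631 ≈ 4.4.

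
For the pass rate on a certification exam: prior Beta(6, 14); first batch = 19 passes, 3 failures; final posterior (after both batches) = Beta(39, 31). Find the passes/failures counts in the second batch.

14 passes and 14 failures

Sequential conjugate updates are equivalent to a single update on the pooled data, so total successes = posterior α − prior α and total failures = posterior β − prior β.
Total across both batches: 39−6=33 passes, 31−14=17 failures.
Subtract the first batch: 33−19=14 passes and 17−3=14 failures.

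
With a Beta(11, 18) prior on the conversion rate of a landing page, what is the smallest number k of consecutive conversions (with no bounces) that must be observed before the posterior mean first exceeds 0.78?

k = 53

After k conversions and 0 bounces the posterior is Beta(11+k, 18), with mean (11+k)/(11+18+k).
Set (11+k)/(29+k) > 0.78 and solve: k > (0.78·29 − 11)/(1 − 0.78) = 52.818.
The smallest integer exceeding 52.818 is 53, and checking k=53: (64)/(82) = 0.7805 > 0.78.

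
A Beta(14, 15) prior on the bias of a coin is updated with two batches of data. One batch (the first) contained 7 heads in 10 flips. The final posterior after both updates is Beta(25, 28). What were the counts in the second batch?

4 heads and 10 tails

Because Beta–binomial updating is additive in the counts, the combined data contributed (α_post−α_prior, β_post−β_prior) successes and failures.
Total across both batches: 25−14=11 heads, 28−15=13 tails.
Subtract the first batch: 11−7=4 heads and 13−3=10 tails.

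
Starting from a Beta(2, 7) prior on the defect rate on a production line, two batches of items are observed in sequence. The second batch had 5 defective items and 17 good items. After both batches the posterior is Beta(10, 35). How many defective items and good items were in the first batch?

Sequential conjugate updates are equivalent to a single update on the pooled data, so total successes = posterior α − prior α and total failures = posterior β − prior β.
Total across both batches: 10−2=8 defective items, 35−7=28 good items.
Subtract the second batch: 8−5=3 defective items and 28−17=11 good items.

3 defective items and 11 good items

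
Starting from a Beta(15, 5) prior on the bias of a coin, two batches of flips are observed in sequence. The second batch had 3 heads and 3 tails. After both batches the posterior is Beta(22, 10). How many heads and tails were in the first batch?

Sequential conjugate updates are equivalent to a single update on the pooled data, so total successes = posterior α − prior α and total failures = posterior β − prior β.
Total across both batches: 22−15=7 heads, 10−5=5 tails.
Subtract the second batch: 7−3=4 heads and 5−3=2 tails.

4 heads and 2 tails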